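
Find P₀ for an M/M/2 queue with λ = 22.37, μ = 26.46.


a = λ/μ = 22.37/26.46 = 0.8454; ρ = a/c = 0.4227
Σ_{k=0}^{1} a^k/k! (terms k=0..1) = 1.00000 + 0.84543 = 1.84543
Tail: a^2/(2!(1−ρ)) = 0.71475/(2·0.5773) = 0.61906
P₀ = 1/(1.84543 + 0.61906) = 1/2.46448 = 0.405764

Final: 0.405764


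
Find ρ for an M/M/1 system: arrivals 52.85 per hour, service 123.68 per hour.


ρ = λ/μ = 52.85/123.68 = 0.4273

Final: 0.4273


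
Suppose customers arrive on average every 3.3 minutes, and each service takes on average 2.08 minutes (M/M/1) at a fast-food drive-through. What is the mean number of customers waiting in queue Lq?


λ = 60/3.3 = 18.1818 /hr
μ = 60/2.08 = 28.8462 /hr
ρ = λ/μ = 18.1818/28.8462 = 0.6303
Lq = ρ²/(1−ρ) = 0.3973/0.3697 = 1.0746

Final: 1.0746


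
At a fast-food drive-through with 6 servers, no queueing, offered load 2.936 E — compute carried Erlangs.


B(6,2.936) = 0.048699 (Erlang-B)
Carried load = a(1 − B) = 2.936·(1 − 0.048699) = 2.936·0.951301 = 2.7930 E

Final: 2.7930 Erlangs


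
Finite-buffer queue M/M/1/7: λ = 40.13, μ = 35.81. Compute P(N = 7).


ρ = λ/μ = 40.13/35.81 = 1.1206
P_K = (1−ρ)ρ^K/(1−ρ^(K+1)) = (-0.1206·2.219493)/(1 − 2.487246)
= -0.267752/-1.487246 = 0.180032

Final: 0.180032


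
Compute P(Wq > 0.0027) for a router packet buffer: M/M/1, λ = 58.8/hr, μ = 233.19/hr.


ρ = 58.8/233.19 = 0.2522
P(Wq > t) = ρ·e^{−(μ−λ)t} = 0.2522·e^{−0.4709}
= 0.2522·0.624469 = 0.157463

Final: 0.157463


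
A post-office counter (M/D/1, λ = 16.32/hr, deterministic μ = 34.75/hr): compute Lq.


ρ = 16.32/34.75 = 0.4696
M/D/1: Lq = ρ²/(2(1−ρ)) = 0.2206/(2·0.5304) = 0.20794

Final: 0.20794


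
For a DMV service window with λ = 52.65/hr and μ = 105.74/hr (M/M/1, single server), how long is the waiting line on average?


ρ = 52.65/105.74 = 0.4979
Lq = ρ²/(1−ρ) = 0.2479/0.5021 = 0.4938

Final: 0.4938


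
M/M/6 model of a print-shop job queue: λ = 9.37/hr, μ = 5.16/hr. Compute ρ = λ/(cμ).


ρ = λ/(cμ) = 9.37/(6·5.16) = 9.37/30.96 = 0.3026

Final: 0.3026


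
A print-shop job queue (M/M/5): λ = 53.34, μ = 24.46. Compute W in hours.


a = 2.1807; ρ = 0.4361; P₀ = 0.111633
Lq = P₀·a^c·ρ/(c!(1−ρ)²) = 0.06293
Wq = Lq/λ = 0.06293/53.34 = 0.001180 hr
W = Wq + 1/μ = 0.001180 + 0.04088 = 0.04206 hr

Final: 0.04206 hr


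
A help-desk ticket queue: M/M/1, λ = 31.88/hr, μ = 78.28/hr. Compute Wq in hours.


ρ = 31.88/78.28 = 0.4073
Wq = ρ/(μ−λ) = 0.4073/(78.28 − 31.88) = 0.4073/46.40 = 0.008777 hr

Final: 0.008777 hr


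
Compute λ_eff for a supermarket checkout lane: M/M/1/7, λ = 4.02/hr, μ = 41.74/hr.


ρ = 0.09631; P_K = (1−ρ)ρ^7/(1−ρ^8) = 0.00000006946
λ_eff = λ(1 − P_K) = 4.02·(1 − 0.00000006946) = 4.02·1.000000 = 4.0200 /hr

Final: 4.0200 /hr


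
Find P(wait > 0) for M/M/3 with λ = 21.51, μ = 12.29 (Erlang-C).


a = λ/μ = 1.7502; ρ = a/3 = 0.5834
P₀ = 0.155602 (from M/M/c formula)
C(c,a) = [a^c/(c!(1−ρ))]·P₀ = [5.36124/(6·0.4166)]·0.155602
= 2.14485·0.155602 = 0.333742

Final: 0.333742


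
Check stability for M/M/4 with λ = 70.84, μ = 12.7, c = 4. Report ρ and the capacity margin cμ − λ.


Total capacity cμ = 4·12.7 = 50.80/hr
ρ = λ/(cμ) = 70.84/50.80 = 1.3945
Stable ⇔ ρ < 1: NO
Spare capacity = cμ − λ = 50.80 − 70.84 = -20.04/hr

Final: ρ = 1.3945; unstable; margin = -20.04/hr


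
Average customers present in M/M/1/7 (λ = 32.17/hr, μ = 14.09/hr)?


ρ = 32.17/14.09 = 2.2832
L = ρ[1 − (K+1)ρ^K + Kρ^(K+1)] / [(1−ρ)(1−ρ^(K+1))]
Numerator: 2.2832·(1 − 8·323.430129 + 7·738.449061) = 5896.773303
Denominator: (-1.2832)·(-737.449061) = 946.279561
L = 5896.773303/946.279561 = 6.2315

Final: 6.2315


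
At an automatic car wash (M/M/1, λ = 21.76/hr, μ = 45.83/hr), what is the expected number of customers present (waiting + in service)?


ρ = λ/μ = 21.76/45.83 = 0.4748
L = ρ/(1−ρ) = 0.4748/(1 − 0.4748) = 0.4748/0.5252 = 0.9040

Final: 0.9040


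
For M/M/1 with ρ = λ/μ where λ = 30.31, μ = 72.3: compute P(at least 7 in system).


ρ = 30.31/72.3 = 0.4192
P(N ≥ n) = ρ^n = 0.4192^7 = 0.002276

Final: 0.002276


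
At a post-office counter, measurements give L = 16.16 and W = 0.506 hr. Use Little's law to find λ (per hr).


λ = L/W = 16.16/0.506 = 31.9368 /hr

Final: 31.9368 /hr


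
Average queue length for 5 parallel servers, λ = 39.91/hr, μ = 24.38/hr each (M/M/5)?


a = λ/μ = 1.6370; ρ = a/5 = 0.3274
P₀ = 0.194067
Lq = P₀·a^c·ρ / (c!·(1−ρ)²) = 0.194067·11.75547·0.3274/(120·0.45239)
= 0.01376

Final: 0.01376


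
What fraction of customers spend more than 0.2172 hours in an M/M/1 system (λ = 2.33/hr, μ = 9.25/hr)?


W ~ Exponential(μ−λ) for M/M/1.
μ − λ = 9.25 − 2.33 = 6.9200
P(W > t) = e^{−(μ−λ)t} = e^{−1.5030} = 0.222456

Final: 0.222456


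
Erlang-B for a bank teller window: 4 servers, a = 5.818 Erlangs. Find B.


B(c,a) = (a^c/c!) / Σ_{k=0}^{c} a^k/k!
a^4/4! = 47.740133
Σ terms (k=0..4): 1.00000 + 5.81800 + 16.92456 + 32.82237 + 47.74013 = 104.305062
B = 47.740133/104.305062 = 0.457697

Final: 0.457697


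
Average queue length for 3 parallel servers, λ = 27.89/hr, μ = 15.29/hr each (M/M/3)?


a = λ/μ = 1.8241; ρ = a/3 = 0.6080
P₀ = 0.141478
Lq = P₀·a^c·ρ / (c!·(1−ρ)²) = 0.141478·6.06908·0.6080/(6·0.15365)
= 0.56632

Final: 0.56632


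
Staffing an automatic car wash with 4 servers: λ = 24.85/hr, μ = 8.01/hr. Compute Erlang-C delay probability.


a = λ/μ = 3.1024; ρ = a/4 = 0.7756
P₀ = 0.032163 (from M/M/c formula)
C(c,a) = [a^c/(c!(1−ρ))]·P₀ = [92.63509/(24·0.2244)]·0.032163
= 17.19998·0.032163 = 0.553209

Final: 0.553209


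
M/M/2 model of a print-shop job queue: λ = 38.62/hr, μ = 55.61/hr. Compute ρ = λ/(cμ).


ρ = λ/(cμ) = 38.62/(2·55.61) = 38.62/111.22 = 0.3472

Final: 0.3472


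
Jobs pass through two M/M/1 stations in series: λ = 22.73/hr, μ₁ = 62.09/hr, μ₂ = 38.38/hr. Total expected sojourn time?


Each node sees arrival rate λ = 22.73/hr (tandem ⇒ throughput preserved).
W₁ = 1/(μ₁−λ) = 1/(62.09−22.73) = 0.02541 hr
W₂ = 1/(μ₂−λ) = 1/(38.38−22.73) = 0.06390 hr
W_total = W₁ + W₂ = 0.02541 + 0.06390 = 0.08930 hr

Final: 0.08930 hr


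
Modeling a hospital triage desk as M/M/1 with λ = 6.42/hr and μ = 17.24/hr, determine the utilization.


ρ = λ/μ = 6.42/17.24 = 0.3724

Final: 0.3724


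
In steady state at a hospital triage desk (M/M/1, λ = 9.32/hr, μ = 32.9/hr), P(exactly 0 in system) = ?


ρ = 9.32/32.9 = 0.2833
P_n = (1−ρ)·ρ^n = (1 − 0.2833)·0.2833^0 = 0.7167·1.000000 = 0.716717

Final: 0.716717


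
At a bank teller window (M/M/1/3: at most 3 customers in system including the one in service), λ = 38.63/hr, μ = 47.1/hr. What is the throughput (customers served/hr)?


ρ = 0.8202; P_K = (1−ρ)ρ^3/(1−ρ^4) = 0.181212
λ_eff = λ(1 − P_K) = 38.63·(1 − 0.181212) = 38.63·0.818788 = 31.6298 /hr

Final: 31.6298 /hr


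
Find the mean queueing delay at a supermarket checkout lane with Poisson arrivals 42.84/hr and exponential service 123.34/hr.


ρ = 42.84/123.34 = 0.3473
Wq = ρ/(μ−λ) = 0.3473/(123.34 − 42.84) = 0.3473/80.50 = 0.004315 hr

Final: 0.004315 hr


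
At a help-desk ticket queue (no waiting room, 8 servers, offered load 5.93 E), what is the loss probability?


B(c,a) = (a^c/c!) / Σ_{k=0}^{c} a^k/k!
a^8/8! = 37.924252
Σ terms (k=0..8): 1.00000 + 5.93000 + 17.58245 + 34.75464 + 51.52376 + 61.10718 + 60.39426 + 51.16257 + 37.92425 = 321.379106
B = 37.924252/321.379106 = 0.118005

Final: 0.118005


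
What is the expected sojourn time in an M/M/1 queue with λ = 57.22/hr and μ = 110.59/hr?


W = 1/(μ−λ) = 1/(110.59 − 57.22) = 1/53.37 = 0.01874 hr

Final: 0.01874 hr


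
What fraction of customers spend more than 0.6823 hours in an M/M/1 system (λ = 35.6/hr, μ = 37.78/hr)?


W ~ Exponential(μ−λ) for M/M/1.
μ − λ = 37.78 − 35.6 = 2.1800
P(W > t) = e^{−(μ−λ)t} = e^{−1.4874} = 0.225956

Final: 0.225956


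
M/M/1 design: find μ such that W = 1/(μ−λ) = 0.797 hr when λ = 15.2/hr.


W = 1/(μ−λ) ⇒ μ − λ = 1/W = 1/0.797 = 1.2547
μ = λ + 1/W = 15.2 + 1.2547 = 16.4547 per hr

Final: 16.4547 /hr


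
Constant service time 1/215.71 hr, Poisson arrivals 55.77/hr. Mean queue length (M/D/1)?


ρ = 55.77/215.71 = 0.2585
M/D/1: Lq = ρ²/(2(1−ρ)) = 0.06684/(2·0.7415) = 0.04508

Final: 0.04508


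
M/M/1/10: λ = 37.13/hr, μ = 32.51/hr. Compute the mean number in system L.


ρ = 37.13/32.51 = 1.1421
L = ρ[1 − (K+1)ρ^K + Kρ^(K+1)] / [(1−ρ)(1−ρ^(K+1))]
Numerator: 1.1421·(1 − 11·3.776416 + 10·4.313083) = 2.958354
Denominator: (-0.1421)·(-3.313083) = 0.470823
L = 2.958354/0.470823 = 6.2834

Final: 6.2834


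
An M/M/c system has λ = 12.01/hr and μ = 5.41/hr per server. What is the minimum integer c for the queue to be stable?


Stability requires cμ > λ ⇔ c > λ/μ.
λ/μ = 12.01/5.41 = 2.2200
Minimum integer c = ⌊2.2200⌋ + 1 = 3
Check: 3·5.41 = 16.23 > 12.01, while 2·5.41 = 10.82 ≤ 12.01

Final: 3 servers


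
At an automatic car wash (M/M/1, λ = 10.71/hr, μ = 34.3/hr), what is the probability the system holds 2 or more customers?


ρ = 10.71/34.3 = 0.3122
P(N ≥ n) = ρ^n = 0.3122^2 = 0.097497

Final: 0.097497


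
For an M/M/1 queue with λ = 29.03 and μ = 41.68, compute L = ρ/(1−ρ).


ρ = λ/μ = 29.03/41.68 = 0.6965
L = ρ/(1−ρ) = 0.6965/(1 − 0.6965) = 0.6965/0.3035 = 2.2949

Final: 2.2949


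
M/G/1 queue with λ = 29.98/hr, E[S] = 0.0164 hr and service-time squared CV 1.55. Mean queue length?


ρ = λ·E[S] = 29.98·0.0164 = 0.4917
Lq = ρ²(1+C_s²)/(2(1−ρ)) = 0.2417·(1+1.55)/(2·0.5083)
= 0.2417·2.5500/1.0167 = 0.60634

Final: 0.60634


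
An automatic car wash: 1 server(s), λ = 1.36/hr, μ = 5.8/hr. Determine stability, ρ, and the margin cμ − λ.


Total capacity cμ = 1·5.8 = 5.80/hr
ρ = λ/(cμ) = 1.36/5.80 = 0.2345
Stable ⇔ ρ < 1: YES
Spare capacity = cμ − λ = 5.80 − 1.36 = 4.44/hr

Final: ρ = 0.2345; stable; margin = 4.44/hr


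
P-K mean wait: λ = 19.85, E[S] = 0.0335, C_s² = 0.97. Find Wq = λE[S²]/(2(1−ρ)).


ρ = λ·E[S] = 19.85·0.0335 = 0.6650
E[S²] = E[S]²(1+C_s²) = 0.0335²·(1+0.97) = 0.002211
Wq = λ·E[S²]/(2(1−ρ)) = 19.85·0.002211/(2·0.3350) = 0.06550 hr

Final: 0.06550 hr


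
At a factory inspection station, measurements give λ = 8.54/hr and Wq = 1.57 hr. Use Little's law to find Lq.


Lq = λWq = 8.54·1.57 = 13.4078

Final: 13.4078


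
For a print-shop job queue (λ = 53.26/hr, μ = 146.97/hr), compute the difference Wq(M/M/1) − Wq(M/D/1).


ρ = 53.26/146.97 = 0.3624
Wq(M/M/1) = ρ/(μ−λ) = 0.3624/93.71 = 0.003867 hr
Wq(M/D/1) = ρ/(2(μ−λ)) = 0.001934 hr
Savings = 0.003867 − 0.001934 = 0.001934 hr

Final: 0.001934 hr


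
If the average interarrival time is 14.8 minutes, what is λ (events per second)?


λ = 1/(interarrival time) in consistent units.
1 second = 0.0166667 min, so λ = 0.0166667/14.8 = 0.001126 per second

Final: 0.001126 /sec


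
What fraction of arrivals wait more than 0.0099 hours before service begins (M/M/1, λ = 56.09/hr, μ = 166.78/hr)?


ρ = 56.09/166.78 = 0.3363
P(Wq > t) = ρ·e^{−(μ−λ)t} = 0.3363·e^{−1.0958}
= 0.3363·0.334262 = 0.112416

Final: 0.112416


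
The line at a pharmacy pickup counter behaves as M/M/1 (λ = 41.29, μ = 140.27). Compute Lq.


ρ = 41.29/140.27 = 0.2944
Lq = ρ²/(1−ρ) = 0.08665/0.7056 = 0.1228

Final: 0.1228


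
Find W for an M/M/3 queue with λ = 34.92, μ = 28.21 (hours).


a = 1.2379; ρ = 0.4126; P₀ = 0.282310
Lq = P₀·a^c·ρ/(c!(1−ρ)²) = 0.10673
Wq = Lq/λ = 0.10673/34.92 = 0.003057 hr
W = Wq + 1/μ = 0.003057 + 0.03545 = 0.03850 hr

Final: 0.03850 hr


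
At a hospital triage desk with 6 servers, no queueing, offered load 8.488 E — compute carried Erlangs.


B(6,8.488) = 0.415432 (Erlang-B)
Carried load = a(1 − B) = 8.488·(1 − 0.415432) = 8.488·0.584568 = 4.9618 E

Final: 4.9618 Erlangs


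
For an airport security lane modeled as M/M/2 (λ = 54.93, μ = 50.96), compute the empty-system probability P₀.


a = λ/μ = 54.93/50.96 = 1.0779; ρ = a/c = 0.5390
Σ_{k=0}^{1} a^k/k! (terms k=0..1) = 1.00000 + 1.07790 = 2.07790
Tail: a^2/(2!(1−ρ)) = 1.16188/(2·0.4610) = 1.26004
P₀ = 1/(2.07790 + 1.26004) = 1/3.33794 = 0.299586

Final: 0.299586


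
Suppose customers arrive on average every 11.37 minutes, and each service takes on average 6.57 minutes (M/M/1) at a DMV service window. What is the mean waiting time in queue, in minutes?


λ = 60/11.37 = 5.2770 /hr
μ = 60/6.57 = 9.1324 /hr
ρ = λ/μ = 5.2770/9.1324 = 0.5778
Wq = ρ/(μ−λ) = 0.5778/(9.1324−5.2770) = 0.14988 hr
In minutes: 0.14988·60 = 8.993 min

Final: 8.993 min


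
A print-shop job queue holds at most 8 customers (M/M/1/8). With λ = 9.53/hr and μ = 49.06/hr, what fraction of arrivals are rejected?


ρ = λ/μ = 9.53/49.06 = 0.1943
P_K = (1−ρ)ρ^K/(1−ρ^(K+1)) = (0.8057·0.000002027)/(1 − 0.0000003938)
= 0.000001634/1.000000 = 0.000001634

Final: 0.000001634


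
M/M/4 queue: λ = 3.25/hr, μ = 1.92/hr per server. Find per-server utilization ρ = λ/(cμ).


ρ = λ/(cμ) = 3.25/(4·1.92) = 3.25/7.68 = 0.4232

Final: 0.4232


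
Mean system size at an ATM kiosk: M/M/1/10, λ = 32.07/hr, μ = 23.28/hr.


ρ = 32.07/23.28 = 1.3776
L = ρ[1 − (K+1)ρ^K + Kρ^(K+1)] / [(1−ρ)(1−ρ^(K+1))]
Numerator: 1.3776·(1 − 11·24.612733 + 10·33.905943) = 95.492784
Denominator: (-0.3776)·(-32.905943) = 12.424538
L = 95.492784/12.424538 = 7.6858

Final: 7.6858


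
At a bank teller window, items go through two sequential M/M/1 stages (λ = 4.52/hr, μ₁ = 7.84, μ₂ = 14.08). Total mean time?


Each node sees arrival rate λ = 4.52/hr (tandem ⇒ throughput preserved).
W₁ = 1/(μ₁−λ) = 1/(7.84−4.52) = 0.30120 hr
W₂ = 1/(μ₂−λ) = 1/(14.08−4.52) = 0.10460 hr
W_total = W₁ + W₂ = 0.30120 + 0.10460 = 0.40581 hr

Final: 0.40581 hr


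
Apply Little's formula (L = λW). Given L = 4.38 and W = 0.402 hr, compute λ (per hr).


λ = L/W = 4.38/0.402 = 10.8955 /hr

Final: 10.8955 /hr


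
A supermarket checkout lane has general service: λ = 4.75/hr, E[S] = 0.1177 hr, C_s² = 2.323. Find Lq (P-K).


ρ = λ·E[S] = 4.75·0.1177 = 0.5591
Lq = ρ²(1+C_s²)/(2(1−ρ)) = 0.3126·(1+2.323)/(2·0.4409)
= 0.3126·3.3230/0.8819 = 1.17781

Final: 1.17781


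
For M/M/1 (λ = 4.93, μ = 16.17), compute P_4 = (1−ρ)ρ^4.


ρ = 4.93/16.17 = 0.3049
P_n = (1−ρ)·ρ^n = (1 − 0.3049)·0.3049^4 = 0.6951·0.008641 = 0.006006

Final: 0.006006


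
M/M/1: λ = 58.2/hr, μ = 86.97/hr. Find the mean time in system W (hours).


W = 1/(μ−λ) = 1/(86.97 − 58.2) = 1/28.77 = 0.03476 hr

Final: 0.03476 hr


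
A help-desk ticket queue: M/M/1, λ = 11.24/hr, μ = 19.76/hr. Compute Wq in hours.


ρ = 11.24/19.76 = 0.5688
Wq = ρ/(μ−λ) = 0.5688/(19.76 − 11.24) = 0.5688/8.52 = 0.06676 hr

Final: 0.06676 hr


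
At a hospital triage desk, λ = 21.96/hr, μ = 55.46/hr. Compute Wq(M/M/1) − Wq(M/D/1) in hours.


ρ = 21.96/55.46 = 0.3960
Wq(M/M/1) = ρ/(μ−λ) = 0.3960/33.50 = 0.01182 hr
Wq(M/D/1) = ρ/(2(μ−λ)) = 0.005910 hr
Savings = 0.01182 − 0.005910 = 0.005910 hr

Final: 0.005910 hr


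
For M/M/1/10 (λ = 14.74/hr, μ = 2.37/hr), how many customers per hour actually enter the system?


ρ = 6.2194; P_K = (1−ρ)ρ^10/(1−ρ^11) = 0.839213
λ_eff = λ(1 − P_K) = 14.74·(1 − 0.839213) = 14.74·0.160787 = 2.3700 /hr

Final: 2.3700 /hr


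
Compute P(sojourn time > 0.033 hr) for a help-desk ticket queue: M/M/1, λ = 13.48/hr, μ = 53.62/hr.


W ~ Exponential(μ−λ) for M/M/1.
μ − λ = 53.62 − 13.48 = 40.1400
P(W > t) = e^{−(μ−λ)t} = e^{−1.3246} = 0.265904

Final: 0.265904


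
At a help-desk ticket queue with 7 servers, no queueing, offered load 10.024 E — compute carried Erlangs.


B(7,10.024) = 0.410110 (Erlang-B)
Carried load = a(1 − B) = 10.024·(1 − 0.410110) = 10.024·0.589890 = 5.9131 E

Final: 5.9131 Erlangs


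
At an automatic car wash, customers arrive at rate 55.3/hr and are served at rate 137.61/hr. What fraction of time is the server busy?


ρ = λ/μ = 55.3/137.61 = 0.4019

Final: 0.4019


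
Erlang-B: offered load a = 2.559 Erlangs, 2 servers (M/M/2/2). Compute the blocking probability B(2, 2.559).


B(c,a) = (a^c/c!) / Σ_{k=0}^{c} a^k/k!
a^2/2! = 3.274241
Σ terms (k=0..2): 1.00000 + 2.55900 + 3.27424 = 6.833241
B = 3.274241/6.833241 = 0.479164

Final: 0.479164


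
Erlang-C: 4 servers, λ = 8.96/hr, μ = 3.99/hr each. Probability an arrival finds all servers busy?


a = λ/μ = 2.2456; ρ = a/4 = 0.5614
P₀ = 0.099303 (from M/M/c formula)
C(c,a) = [a^c/(c!(1−ρ))]·P₀ = [25.42965/(24·0.4386)]·0.099303
= 2.41582·0.099303 = 0.239898

Final: 0.239898


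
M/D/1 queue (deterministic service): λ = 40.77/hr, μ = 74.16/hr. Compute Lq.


ρ = 40.77/74.16 = 0.5498
M/D/1: Lq = ρ²/(2(1−ρ)) = 0.3022/(2·0.4502) = 0.33563

Final: 0.33563


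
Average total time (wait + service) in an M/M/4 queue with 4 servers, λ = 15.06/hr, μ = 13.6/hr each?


a = 1.1074; ρ = 0.2768; P₀ = 0.329661
Lq = P₀·a^c·ρ/(c!(1−ρ)²) = 0.01093
Wq = Lq/λ = 0.01093/15.06 = 0.0007260 hr
W = Wq + 1/μ = 0.0007260 + 0.07353 = 0.07426 hr

Final: 0.07426 hr


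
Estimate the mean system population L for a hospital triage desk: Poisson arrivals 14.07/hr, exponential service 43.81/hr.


ρ = λ/μ = 14.07/43.81 = 0.3212
L = ρ/(1−ρ) = 0.3212/(1 − 0.3212) = 0.3212/0.6788 = 0.4731

Final: 0.4731


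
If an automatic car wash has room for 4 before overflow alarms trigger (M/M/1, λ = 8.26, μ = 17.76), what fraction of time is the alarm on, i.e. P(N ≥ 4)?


ρ = 8.26/17.76 = 0.4651
P(N ≥ n) = ρ^n = 0.4651^4 = 0.046789

Final: 0.046789


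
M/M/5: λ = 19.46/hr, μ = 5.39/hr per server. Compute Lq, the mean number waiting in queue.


a = λ/μ = 3.6104; ρ = a/5 = 0.7221
P₀ = 0.022500
Lq = P₀·a^c·ρ / (c!·(1−ρ)²) = 0.022500·613.43755·0.7221/(120·0.07724)
= 1.07525

Final: 1.07525


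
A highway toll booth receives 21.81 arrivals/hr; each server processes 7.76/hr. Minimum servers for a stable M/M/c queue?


Stability requires cμ > λ ⇔ c > λ/μ.
λ/μ = 21.81/7.76 = 2.8106
Minimum integer c = ⌊2.8106⌋ + 1 = 3
Check: 3·7.76 = 23.28 > 21.81, while 2·7.76 = 15.52 ≤ 21.81

Final: 3 servers


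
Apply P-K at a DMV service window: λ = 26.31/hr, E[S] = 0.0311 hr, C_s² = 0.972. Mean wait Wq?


ρ = λ·E[S] = 26.31·0.0311 = 0.8182
E[S²] = E[S]²(1+C_s²) = 0.0311²·(1+0.972) = 0.001907
Wq = λ·E[S²]/(2(1−ρ)) = 26.31·0.001907/(2·0.1818) = 0.13805 hr

Final: 0.13805 hr


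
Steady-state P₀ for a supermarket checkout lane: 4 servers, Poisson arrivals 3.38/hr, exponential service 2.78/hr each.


a = λ/μ = 3.38/2.78 = 1.2158; ρ = a/c = 0.3040
Σ_{k=0}^{3} a^k/k! (terms k=0..3) = 1.00000 + 1.21583 + 0.73912 + 0.29955 = 3.25449
Tail: a^4/(4!(1−ρ)) = 2.18518/(24·0.6960) = 0.13081
P₀ = 1/(3.25449 + 0.13081) = 1/3.38530 = 0.295395

Final: 0.295395


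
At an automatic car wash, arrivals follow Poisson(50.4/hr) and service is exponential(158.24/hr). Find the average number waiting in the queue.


ρ = 50.4/158.24 = 0.3185
Lq = ρ²/(1−ρ) = 0.1014/0.6815 = 0.1489

Final: 0.1489


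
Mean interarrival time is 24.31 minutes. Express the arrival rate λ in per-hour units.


λ = 1/(interarrival time) in consistent units.
1 hour = 60 min, so λ = 60/24.31 = 2.4681 per hour

Final: 2.4681 /hr


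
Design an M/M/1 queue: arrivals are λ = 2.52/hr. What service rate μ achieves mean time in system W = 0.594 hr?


W = 1/(μ−λ) ⇒ μ − λ = 1/W = 1/0.594 = 1.6835
μ = λ + 1/W = 2.52 + 1.6835 = 4.2035 per hr

Final: 4.2035 /hr


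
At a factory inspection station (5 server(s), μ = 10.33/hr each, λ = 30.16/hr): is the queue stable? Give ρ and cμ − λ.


Total capacity cμ = 5·10.33 = 51.65/hr
ρ = λ/(cμ) = 30.16/51.65 = 0.5839
Stable ⇔ ρ < 1: YES
Spare capacity = cμ − λ = 51.65 − 30.16 = 21.49/hr

Final: ρ = 0.5839; stable; margin = 21.49/hr


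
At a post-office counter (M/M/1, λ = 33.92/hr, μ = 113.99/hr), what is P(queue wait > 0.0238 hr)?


ρ = 33.92/113.99 = 0.2976
P(Wq > t) = ρ·e^{−(μ−λ)t} = 0.2976·e^{−1.9057}
= 0.2976·0.148724 = 0.044256

Final: 0.044256


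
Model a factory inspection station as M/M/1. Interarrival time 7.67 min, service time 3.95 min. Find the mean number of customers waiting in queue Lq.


λ = 60/7.67 = 7.8227 /hr
μ = 60/3.95 = 15.1899 /hr
ρ = λ/μ = 7.8227/15.1899 = 0.5150
Lq = ρ²/(1−ρ) = 0.2652/0.4850 = 0.5468

Final: 0.5468


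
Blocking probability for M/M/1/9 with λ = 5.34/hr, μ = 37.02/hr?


ρ = λ/μ = 5.34/37.02 = 0.1442
P_K = (1−ρ)ρ^K/(1−ρ^(K+1)) = (0.8558·0.00000002704)/(1 − 0.000000003900)
= 0.00000002314/1.000000 = 0.00000002314

Final: 0.00000002314


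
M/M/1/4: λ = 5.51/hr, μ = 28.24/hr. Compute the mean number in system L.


ρ = 5.51/28.24 = 0.1951
L = ρ[1 − (K+1)ρ^K + Kρ^(K+1)] / [(1−ρ)(1−ρ^(K+1))]
Numerator: 0.1951·(1 − 5·0.001449 + 4·0.0002828) = 0.193920
Denominator: (0.8049)·(0.999717) = 0.804659
L = 0.193920/0.804659 = 0.2410

Final: 0.2410


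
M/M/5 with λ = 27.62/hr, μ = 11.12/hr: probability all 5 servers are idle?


a = λ/μ = 27.62/11.12 = 2.4838; ρ = a/c = 0.4968
Σ_{k=0}^{4} a^k/k! (terms k=0..4) = 1.00000 + 2.48381 + 3.08466 + 2.55391 + 1.58586 = 10.70824
Tail: a^5/(5!(1−ρ)) = 94.53539/(120·0.5032) = 1.56545
P₀ = 1/(10.70824 + 1.56545) = 1/12.27370 = 0.081475

Final: 0.081475


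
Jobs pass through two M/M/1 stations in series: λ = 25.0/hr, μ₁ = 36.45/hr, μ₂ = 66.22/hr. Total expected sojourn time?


Each node sees arrival rate λ = 25.0/hr (tandem ⇒ throughput preserved).
W₁ = 1/(μ₁−λ) = 1/(36.45−25.0) = 0.08734 hr
W₂ = 1/(μ₂−λ) = 1/(66.22−25.0) = 0.02426 hr
W_total = W₁ + W₂ = 0.08734 + 0.02426 = 0.11160 hr

Final: 0.11160 hr


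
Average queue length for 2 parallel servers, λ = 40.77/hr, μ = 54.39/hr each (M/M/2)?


a = λ/μ = 0.7496; ρ = a/2 = 0.3748
P₀ = 0.454764
Lq = P₀·a^c·ρ / (c!·(1−ρ)²) = 0.454764·0.56188·0.3748/(2·0.39088)
= 0.12250

Final: 0.12250


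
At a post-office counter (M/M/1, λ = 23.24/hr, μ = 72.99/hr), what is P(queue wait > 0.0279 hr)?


ρ = 23.24/72.99 = 0.3184
P(Wq > t) = ρ·e^{−(μ−λ)t} = 0.3184·e^{−1.3880}
= 0.3184·0.249568 = 0.079462

Final: 0.079462


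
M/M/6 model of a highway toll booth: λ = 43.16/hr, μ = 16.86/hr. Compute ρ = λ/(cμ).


ρ = λ/(cμ) = 43.16/(6·16.86) = 43.16/101.16 = 0.4267

Final: 0.4267


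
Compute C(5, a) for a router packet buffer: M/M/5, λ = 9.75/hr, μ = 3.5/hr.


a = λ/μ = 2.7857; ρ = a/5 = 0.5571
P₀ = 0.059050 (from M/M/c formula)
C(c,a) = [a^c/(c!(1−ρ))]·P₀ = [167.75785/(120·0.4429)]·0.059050
= 3.15673·0.059050 = 0.186406

Final: 0.186406


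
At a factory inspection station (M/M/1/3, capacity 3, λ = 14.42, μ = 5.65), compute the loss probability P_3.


ρ = λ/μ = 14.42/5.65 = 2.5522
P_K = (1−ρ)ρ^K/(1−ρ^(K+1)) = (-1.5522·16.624571)/(1 − 42.429435)
= -25.804865/-41.429435 = 0.622863

Final: 0.622863


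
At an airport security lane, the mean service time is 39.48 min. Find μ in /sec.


μ = 1/(service time) in consistent units.
1 second = 0.0166667 min, so μ = 0.0166667/39.48 = 0.0004222 per second

Final: 0.0004222 /sec


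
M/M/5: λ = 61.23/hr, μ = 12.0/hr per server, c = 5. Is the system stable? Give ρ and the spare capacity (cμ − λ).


Total capacity cμ = 5·12.0 = 60.00/hr
ρ = λ/(cμ) = 61.23/60.00 = 1.0205
Stable ⇔ ρ < 1: NO
Spare capacity = cμ − λ = 60.00 − 61.23 = -1.23/hr

Final: ρ = 1.0205; unstable; margin = -1.23/hr


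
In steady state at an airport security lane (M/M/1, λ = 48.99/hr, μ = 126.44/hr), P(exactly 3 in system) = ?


ρ = 48.99/126.44 = 0.3875
P_n = (1−ρ)·ρ^n = (1 − 0.3875)·0.3875^3 = 0.6125·0.058166 = 0.035629

Final: 0.035629


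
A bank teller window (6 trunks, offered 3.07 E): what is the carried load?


B(6,3.07) = 0.056061 (Erlang-B)
Carried load = a(1 − B) = 3.07·(1 − 0.056061) = 3.07·0.943939 = 2.8979 E

Final: 2.8979 Erlangs


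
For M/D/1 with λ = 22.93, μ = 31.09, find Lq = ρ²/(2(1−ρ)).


ρ = 22.93/31.09 = 0.7375
M/D/1: Lq = ρ²/(2(1−ρ)) = 0.5440/(2·0.2625) = 1.03626

Final: 1.03626


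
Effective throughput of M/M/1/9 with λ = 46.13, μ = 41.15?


ρ = 1.1210; P_K = (1−ρ)ρ^9/(1−ρ^10) = 0.158538
λ_eff = λ(1 − P_K) = 46.13·(1 − 0.158538) = 46.13·0.841462 = 38.8166 /hr

Final: 38.8166 /hr


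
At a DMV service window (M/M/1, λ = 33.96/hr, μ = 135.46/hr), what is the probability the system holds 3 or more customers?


ρ = 33.96/135.46 = 0.2507
P(N ≥ n) = ρ^n = 0.2507^3 = 0.015757

Final: 0.015757


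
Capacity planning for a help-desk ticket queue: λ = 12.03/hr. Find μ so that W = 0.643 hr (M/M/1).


W = 1/(μ−λ) ⇒ μ − λ = 1/W = 1/0.643 = 1.5552
μ = λ + 1/W = 12.03 + 1.5552 = 13.5852 per hr

Final: 13.5852 /hr


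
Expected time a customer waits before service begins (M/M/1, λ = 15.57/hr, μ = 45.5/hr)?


ρ = 15.57/45.5 = 0.3422
Wq = ρ/(μ−λ) = 0.3422/(45.5 − 15.57) = 0.3422/29.93 = 0.01143 hr

Final: 0.01143 hr


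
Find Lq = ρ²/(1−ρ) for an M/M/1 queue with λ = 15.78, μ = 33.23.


ρ = 15.78/33.23 = 0.4749
Lq = ρ²/(1−ρ) = 0.2255/0.5251 = 0.4294

Final: 0.4294


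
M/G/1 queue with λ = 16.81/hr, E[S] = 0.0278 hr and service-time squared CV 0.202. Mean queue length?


ρ = λ·E[S] = 16.81·0.0278 = 0.4673
Lq = ρ²(1+C_s²)/(2(1−ρ)) = 0.2184·(1+0.202)/(2·0.5327)
= 0.2184·1.2020/1.0654 = 0.24639

Final: 0.24639


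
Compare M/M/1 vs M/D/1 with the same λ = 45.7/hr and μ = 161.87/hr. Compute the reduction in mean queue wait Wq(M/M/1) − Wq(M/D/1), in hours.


ρ = 45.7/161.87 = 0.2823
Wq(M/M/1) = ρ/(μ−λ) = 0.2823/116.17 = 0.002430 hr
Wq(M/D/1) = ρ/(2(μ−λ)) = 0.001215 hr
Savings = 0.002430 − 0.001215 = 0.001215 hr

Final: 0.001215 hr


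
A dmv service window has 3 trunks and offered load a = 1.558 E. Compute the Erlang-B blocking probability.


B(c,a) = (a^c/c!) / Σ_{k=0}^{c} a^k/k!
a^3/3! = 0.630306
Σ terms (k=0..3): 1.00000 + 1.55800 + 1.21368 + 0.63031 = 4.401988
B = 0.630306/4.401988 = 0.143187

Final: 0.143187


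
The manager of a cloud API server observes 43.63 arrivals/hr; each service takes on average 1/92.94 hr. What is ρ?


ρ = λ/μ = 43.63/92.94 = 0.4694

Final: 0.4694


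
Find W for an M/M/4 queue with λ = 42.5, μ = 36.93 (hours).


a = 1.1508; ρ = 0.2877; P₀ = 0.315492
Lq = P₀·a^c·ρ/(c!(1−ρ)²) = 0.01308
Wq = Lq/λ = 0.01308/42.5 = 0.0003077 hr
W = Wq + 1/μ = 0.0003077 + 0.02708 = 0.02739 hr

Final: 0.02739 hr


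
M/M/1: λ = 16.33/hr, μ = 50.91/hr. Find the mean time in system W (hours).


W = 1/(μ−λ) = 1/(50.91 − 16.33) = 1/34.58 = 0.02892 hr

Final: 0.02892 hr


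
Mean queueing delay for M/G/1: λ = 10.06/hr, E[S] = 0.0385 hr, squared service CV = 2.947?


ρ = λ·E[S] = 10.06·0.0385 = 0.3873
E[S²] = E[S]²(1+C_s²) = 0.0385²·(1+2.947) = 0.005850
Wq = λ·E[S²]/(2(1−ρ)) = 10.06·0.005850/(2·0.6127) = 0.04803 hr

Final: 0.04803 hr


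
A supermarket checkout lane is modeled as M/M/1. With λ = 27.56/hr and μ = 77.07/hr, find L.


ρ = λ/μ = 27.56/77.07 = 0.3576
L = ρ/(1−ρ) = 0.3576/(1 − 0.3576) = 0.3576/0.6424 = 0.5567

Final: 0.5567


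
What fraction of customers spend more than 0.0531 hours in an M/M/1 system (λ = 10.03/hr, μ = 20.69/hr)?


W ~ Exponential(μ−λ) for M/M/1.
μ − λ = 20.69 − 10.03 = 10.6600
P(W > t) = e^{−(μ−λ)t} = e^{−0.5660} = 0.567766

Final: 0.567766


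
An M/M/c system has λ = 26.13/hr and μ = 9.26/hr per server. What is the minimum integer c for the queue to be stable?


Stability requires cμ > λ ⇔ c > λ/μ.
λ/μ = 26.13/9.26 = 2.8218
Minimum integer c = ⌊2.8218⌋ + 1 = 3
Check: 3·9.26 = 27.78 > 26.13, while 2·9.26 = 18.52 ≤ 26.13

Final: 3 servers


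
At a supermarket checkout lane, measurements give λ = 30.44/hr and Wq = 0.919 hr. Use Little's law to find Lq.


Lq = λWq = 30.44·0.919 = 27.9744

Final: 27.9744


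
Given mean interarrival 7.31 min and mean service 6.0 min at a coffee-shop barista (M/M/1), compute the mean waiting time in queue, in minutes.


λ = 60/7.31 = 8.2079 /hr
μ = 60/6.0 = 10.0000 /hr
ρ = λ/μ = 8.2079/10.0000 = 0.8208
Wq = ρ/(μ−λ) = 0.8208/(10.0000−8.2079) = 0.45802 hr
In minutes: 0.45802·60 = 27.481 min

Final: 27.481 min


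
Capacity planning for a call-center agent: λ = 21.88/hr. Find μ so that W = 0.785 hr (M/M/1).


W = 1/(μ−λ) ⇒ μ − λ = 1/W = 1/0.785 = 1.2739
μ = λ + 1/W = 21.88 + 1.2739 = 23.1539 per hr

Final: 23.1539 /hr


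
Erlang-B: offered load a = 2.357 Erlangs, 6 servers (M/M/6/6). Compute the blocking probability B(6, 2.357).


B(c,a) = (a^c/c!) / Σ_{k=0}^{c} a^k/k!
a^6/6! = 0.238136
Σ terms (k=0..6): 1.00000 + 2.35700 + 2.77772 + 2.18237 + 1.28596 + 0.60620 + 0.23814 = 10.447386
B = 0.238136/10.447386 = 0.022794

Final: 0.022794


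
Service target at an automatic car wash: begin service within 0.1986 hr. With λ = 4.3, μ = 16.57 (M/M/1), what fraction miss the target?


ρ = 4.3/16.57 = 0.2595
P(Wq > t) = ρ·e^{−(μ−λ)t} = 0.2595·e^{−2.4368}
= 0.2595·0.087438 = 0.022691

Final: 0.022691


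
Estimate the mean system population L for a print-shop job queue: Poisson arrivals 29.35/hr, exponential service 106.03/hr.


ρ = λ/μ = 29.35/106.03 = 0.2768
L = ρ/(1−ρ) = 0.2768/(1 − 0.2768) = 0.2768/0.7232 = 0.3828

Final: 0.3828


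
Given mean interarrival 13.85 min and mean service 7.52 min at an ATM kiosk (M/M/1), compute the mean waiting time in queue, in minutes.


λ = 60/13.85 = 4.3321 /hr
μ = 60/7.52 = 7.9787 /hr
ρ = λ/μ = 4.3321/7.9787 = 0.5430
Wq = ρ/(μ−λ) = 0.5430/(7.9787−4.3321) = 0.14890 hr
In minutes: 0.14890·60 = 8.934 min

Final: 8.934 min


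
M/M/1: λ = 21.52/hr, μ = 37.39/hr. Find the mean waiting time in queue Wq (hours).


ρ = 21.52/37.39 = 0.5756
Wq = ρ/(μ−λ) = 0.5756/(37.39 − 21.52) = 0.5756/15.87 = 0.03627 hr

Final: 0.03627 hr


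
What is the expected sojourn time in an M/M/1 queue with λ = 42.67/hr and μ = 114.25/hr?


W = 1/(μ−λ) = 1/(114.25 − 42.67) = 1/71.58 = 0.01397 hr

Final: 0.01397 hr


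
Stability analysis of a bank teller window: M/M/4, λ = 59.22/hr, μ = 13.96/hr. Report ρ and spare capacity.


Total capacity cμ = 4·13.96 = 55.84/hr
ρ = λ/(cμ) = 59.22/55.84 = 1.0605
Stable ⇔ ρ < 1: NO
Spare capacity = cμ − λ = 55.84 − 59.22 = -3.38/hr

Final: ρ = 1.0605; unstable; margin = -3.38/hr


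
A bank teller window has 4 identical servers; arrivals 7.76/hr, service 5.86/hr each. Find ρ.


ρ = λ/(cμ) = 7.76/(4·5.86) = 7.76/23.44 = 0.3311

Final: 0.3311


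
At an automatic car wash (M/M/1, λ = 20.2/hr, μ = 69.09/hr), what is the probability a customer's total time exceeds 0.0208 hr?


W ~ Exponential(μ−λ) for M/M/1.
μ − λ = 69.09 − 20.2 = 48.8900
P(W > t) = e^{−(μ−λ)t} = e^{−1.0169} = 0.361710

Final: 0.361710


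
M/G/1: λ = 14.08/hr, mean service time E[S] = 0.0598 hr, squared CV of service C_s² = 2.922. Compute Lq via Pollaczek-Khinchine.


ρ = λ·E[S] = 14.08·0.0598 = 0.8420
Lq = ρ²(1+C_s²)/(2(1−ρ)) = 0.7089·(1+2.922)/(2·0.1580)
= 0.7089·3.9220/0.3160 = 8.79801

Final: 8.79801


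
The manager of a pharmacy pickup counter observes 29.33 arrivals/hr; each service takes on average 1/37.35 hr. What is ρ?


ρ = λ/μ = 29.33/37.35 = 0.7853

Final: 0.7853


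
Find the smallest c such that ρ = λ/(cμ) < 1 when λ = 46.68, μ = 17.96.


Stability requires cμ > λ ⇔ c > λ/μ.
λ/μ = 46.68/17.96 = 2.5991
Minimum integer c = ⌊2.5991⌋ + 1 = 3
Check: 3·17.96 = 53.88 > 46.68, while 2·17.96 = 35.92 ≤ 46.68

Final: 3 servers


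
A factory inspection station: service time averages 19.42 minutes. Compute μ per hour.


μ = 1/(service time) in consistent units.
1 hour = 60 min, so μ = 60/19.42 = 3.0896 per hour

Final: 3.0896 /hr


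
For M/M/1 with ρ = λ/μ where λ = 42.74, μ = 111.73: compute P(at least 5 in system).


ρ = 42.74/111.73 = 0.3825
P(N ≥ n) = ρ^n = 0.3825^5 = 0.008191

Final: 0.008191


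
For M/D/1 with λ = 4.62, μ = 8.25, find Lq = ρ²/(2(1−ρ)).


ρ = 4.62/8.25 = 0.5600
M/D/1: Lq = ρ²/(2(1−ρ)) = 0.3136/(2·0.4400) = 0.35636

Final: 0.35636


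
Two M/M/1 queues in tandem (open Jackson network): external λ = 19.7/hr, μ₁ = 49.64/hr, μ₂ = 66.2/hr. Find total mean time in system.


Each node sees arrival rate λ = 19.7/hr (tandem ⇒ throughput preserved).
W₁ = 1/(μ₁−λ) = 1/(49.64−19.7) = 0.03340 hr
W₂ = 1/(μ₂−λ) = 1/(66.2−19.7) = 0.02151 hr
W_total = W₁ + W₂ = 0.03340 + 0.02151 = 0.05491 hr

Final: 0.05491 hr


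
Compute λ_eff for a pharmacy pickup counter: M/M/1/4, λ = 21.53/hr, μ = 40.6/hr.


ρ = 0.5303; P_K = (1−ρ)ρ^4/(1−ρ^5) = 0.038771
λ_eff = λ(1 − P_K) = 21.53·(1 − 0.038771) = 21.53·0.961229 = 20.6953 /hr

Final: 20.6953 /hr


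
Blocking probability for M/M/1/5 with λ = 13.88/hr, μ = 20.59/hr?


ρ = λ/μ = 13.88/20.59 = 0.6741
P_K = (1−ρ)ρ^K/(1−ρ^(K+1)) = (0.3259·0.139208)/(1 − 0.093842)
= 0.045366/0.906158 = 0.050064

Final: 0.050064


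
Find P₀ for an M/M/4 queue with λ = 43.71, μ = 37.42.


a = λ/μ = 43.71/37.42 = 1.1681; ρ = a/c = 0.2920
Σ_{k=0}^{3} a^k/k! (terms k=0..3) = 1.00000 + 1.16809 + 0.68222 + 0.26563 = 3.11594
Tail: a^4/(4!(1−ρ)) = 1.86169/(24·0.7080) = 0.10957
P₀ = 1/(3.11594 + 0.10957) = 1/3.22551 = 0.310029

Final: 0.310029


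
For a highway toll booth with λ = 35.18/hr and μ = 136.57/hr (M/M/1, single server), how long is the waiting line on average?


ρ = 35.18/136.57 = 0.2576
Lq = ρ²/(1−ρ) = 0.06636/0.7424 = 0.08938

Final: 0.08938


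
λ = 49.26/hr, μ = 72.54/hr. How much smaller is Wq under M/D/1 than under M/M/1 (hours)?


ρ = 49.26/72.54 = 0.6791
Wq(M/M/1) = ρ/(μ−λ) = 0.6791/23.28 = 0.02917 hr
Wq(M/D/1) = ρ/(2(μ−λ)) = 0.01458 hr
Savings = 0.02917 − 0.01458 = 0.01458 hr

Final: 0.01458 hr


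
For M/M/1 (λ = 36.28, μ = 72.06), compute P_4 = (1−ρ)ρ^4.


ρ = 36.28/72.06 = 0.5035
P_n = (1−ρ)·ρ^n = (1 − 0.5035)·0.5035^4 = 0.4965·0.064253 = 0.031903

Final: 0.031903


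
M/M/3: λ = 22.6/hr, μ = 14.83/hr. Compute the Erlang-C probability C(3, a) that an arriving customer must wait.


a = λ/μ = 1.5239; ρ = a/3 = 0.5080
P₀ = 0.204751 (from M/M/c formula)
C(c,a) = [a^c/(c!(1−ρ))]·P₀ = [3.53917/(6·0.4920)]·0.204751
= 1.19886·0.204751 = 0.245467

Final: 0.245467


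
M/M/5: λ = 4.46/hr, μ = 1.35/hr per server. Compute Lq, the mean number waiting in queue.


a = λ/μ = 3.3037; ρ = a/5 = 0.6607
P₀ = 0.032893
Lq = P₀·a^c·ρ / (c!·(1−ρ)²) = 0.032893·393.55502·0.6607/(120·0.11510)
= 0.61930

Final: 0.61930


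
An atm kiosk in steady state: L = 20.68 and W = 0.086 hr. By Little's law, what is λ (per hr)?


λ = L/W = 20.68/0.086 = 240.4651 /hr

Final: 240.4651 /hr


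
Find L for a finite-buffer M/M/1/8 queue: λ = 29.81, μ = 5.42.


ρ = 29.81/5.42 = 5.5000
L = ρ[1 − (K+1)ρ^K + Kρ^(K+1)] / [(1−ρ)(1−ρ^(K+1))]
Numerator: 5.5000·(1 − 9·837339.378906 + 8·4605366.583984) = 161187835.939453
Denominator: (-4.5000)·(-4605365.583984) = 20724145.127930
L = 161187835.939453/20724145.127930 = 7.7778

Final: 7.7778


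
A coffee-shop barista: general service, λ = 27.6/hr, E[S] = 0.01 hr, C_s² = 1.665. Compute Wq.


ρ = λ·E[S] = 27.6·0.01 = 0.2760
E[S²] = E[S]²(1+C_s²) = 0.01²·(1+1.665) = 0.0002665
Wq = λ·E[S²]/(2(1−ρ)) = 27.6·0.0002665/(2·0.7240) = 0.005080 hr

Final: 0.005080 hr


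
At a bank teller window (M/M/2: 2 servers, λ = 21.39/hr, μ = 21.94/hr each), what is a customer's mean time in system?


a = 0.9749; ρ = 0.4875; P₀ = 0.344569
Lq = P₀·a^c·ρ/(c!(1−ρ)²) = 0.30387
Wq = Lq/λ = 0.30387/21.39 = 0.01421 hr
W = Wq + 1/μ = 0.01421 + 0.04558 = 0.05979 hr

Final: 0.05979 hr


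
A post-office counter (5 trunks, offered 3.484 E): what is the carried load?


B(5,3.484) = 0.152676 (Erlang-B)
Carried load = a(1 − B) = 3.484·(1 − 0.152676) = 3.484·0.847324 = 2.9521 E

Final: 2.9521 Erlangs


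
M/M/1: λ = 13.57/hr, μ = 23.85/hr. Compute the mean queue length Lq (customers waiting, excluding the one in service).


ρ = 13.57/23.85 = 0.5690
Lq = ρ²/(1−ρ) = 0.3237/0.4310 = 0.7511

Final: 0.7511


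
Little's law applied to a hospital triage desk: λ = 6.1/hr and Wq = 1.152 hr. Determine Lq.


Lq = λWq = 6.1·1.152 = 7.0272

Final: 7.0272


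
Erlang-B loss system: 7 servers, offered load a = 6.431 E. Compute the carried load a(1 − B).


B(7,6.431) = 0.212944 (Erlang-B)
Carried load = a(1 − B) = 6.431·(1 − 0.212944) = 6.431·0.787056 = 5.0616 E

Final: 5.0616 Erlangs


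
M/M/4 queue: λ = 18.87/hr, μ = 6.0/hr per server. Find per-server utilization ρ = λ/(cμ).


ρ = λ/(cμ) = 18.87/(4·6.0) = 18.87/24.00 = 0.7863

Final: 0.7863


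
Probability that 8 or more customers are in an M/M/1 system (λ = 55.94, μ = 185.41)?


ρ = 55.94/185.41 = 0.3017
P(N ≥ n) = ρ^n = 0.3017^8 = 0.00006866

Final: 0.00006866


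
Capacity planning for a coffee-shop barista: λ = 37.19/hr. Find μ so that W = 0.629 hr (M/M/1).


W = 1/(μ−λ) ⇒ μ − λ = 1/W = 1/0.629 = 1.5898
μ = λ + 1/W = 37.19 + 1.5898 = 38.7798 per hr

Final: 38.7798 /hr


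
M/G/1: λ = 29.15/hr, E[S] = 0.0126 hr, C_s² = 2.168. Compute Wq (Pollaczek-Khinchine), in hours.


ρ = λ·E[S] = 29.15·0.0126 = 0.3673
E[S²] = E[S]²(1+C_s²) = 0.0126²·(1+2.168) = 0.0005030
Wq = λ·E[S²]/(2(1−ρ)) = 29.15·0.0005030/(2·0.6327) = 0.01159 hr

Final: 0.01159 hr


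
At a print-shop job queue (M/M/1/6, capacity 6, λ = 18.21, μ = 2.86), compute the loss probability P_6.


ρ = λ/μ = 18.21/2.86 = 6.3671
P_K = (1−ρ)ρ^K/(1−ρ^(K+1)) = (-5.3671·66629.027735)/(1 − 424235.872395)
= -357606.844661/-424234.872395 = 0.842945

Final: 0.842945


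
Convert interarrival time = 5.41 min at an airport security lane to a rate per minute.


λ = 1/(interarrival time) in consistent units.
1 minute = 1 min, so λ = 1/5.41 = 0.1848 per minute

Final: 0.1848 /min


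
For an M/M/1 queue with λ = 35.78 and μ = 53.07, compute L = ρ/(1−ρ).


ρ = λ/μ = 35.78/53.07 = 0.6742
L = ρ/(1−ρ) = 0.6742/(1 − 0.6742) = 0.6742/0.3258 = 2.0694

Final: 2.0694


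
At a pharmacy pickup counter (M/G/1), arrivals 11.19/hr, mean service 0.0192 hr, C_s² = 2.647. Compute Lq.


ρ = λ·E[S] = 11.19·0.0192 = 0.2148
Lq = ρ²(1+C_s²)/(2(1−ρ)) = 0.04616·(1+2.647)/(2·0.7852)
= 0.04616·3.6470/1.5703 = 0.10720

Final: 0.10720


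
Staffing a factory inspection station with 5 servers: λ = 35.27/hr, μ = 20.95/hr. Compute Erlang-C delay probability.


a = λ/μ = 1.6835; ρ = a/5 = 0.3367
P₀ = 0.185166 (from M/M/c formula)
C(c,a) = [a^c/(c!(1−ρ))]·P₀ = [13.52406/(120·0.6633)]·0.185166
= 0.16991·0.185166 = 0.031462

Final: 0.031462
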